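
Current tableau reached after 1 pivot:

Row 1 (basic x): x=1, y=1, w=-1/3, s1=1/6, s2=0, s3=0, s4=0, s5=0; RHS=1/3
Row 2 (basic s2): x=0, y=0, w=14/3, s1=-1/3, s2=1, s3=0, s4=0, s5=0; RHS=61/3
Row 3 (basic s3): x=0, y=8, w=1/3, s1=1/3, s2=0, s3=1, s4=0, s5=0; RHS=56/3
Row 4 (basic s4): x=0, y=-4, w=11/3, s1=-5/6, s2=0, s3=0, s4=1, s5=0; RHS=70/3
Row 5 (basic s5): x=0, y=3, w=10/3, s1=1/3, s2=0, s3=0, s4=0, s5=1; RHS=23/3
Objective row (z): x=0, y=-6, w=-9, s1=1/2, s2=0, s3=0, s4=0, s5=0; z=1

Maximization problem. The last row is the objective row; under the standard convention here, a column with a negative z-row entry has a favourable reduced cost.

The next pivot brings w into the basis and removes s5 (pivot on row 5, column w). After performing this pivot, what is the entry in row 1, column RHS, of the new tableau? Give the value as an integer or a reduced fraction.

Pivot element is row 5, column w: 10/3.
Normalize row 5: new (row 5, RHS) = (23/3)/(10/3) = 23/10.
row 1 ← row 1 − (-1/3)·(new row 5): 1/3 − (-1/3)·(23/10) = 11/10.

11/10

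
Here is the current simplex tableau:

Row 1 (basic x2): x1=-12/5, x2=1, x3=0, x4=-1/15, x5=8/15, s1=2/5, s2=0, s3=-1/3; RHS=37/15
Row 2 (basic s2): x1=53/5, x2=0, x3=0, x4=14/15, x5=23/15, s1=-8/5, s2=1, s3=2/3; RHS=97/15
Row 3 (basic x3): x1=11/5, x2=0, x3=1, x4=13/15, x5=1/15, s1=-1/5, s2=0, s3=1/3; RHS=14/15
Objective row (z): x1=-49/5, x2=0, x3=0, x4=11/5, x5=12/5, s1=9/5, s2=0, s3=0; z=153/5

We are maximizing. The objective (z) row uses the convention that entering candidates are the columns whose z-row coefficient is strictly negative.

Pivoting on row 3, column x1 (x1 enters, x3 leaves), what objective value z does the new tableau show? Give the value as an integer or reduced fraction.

1147/33

Minimum ratio for x1: (14/15)/(11/5) = 14/33.
z changes by −(z-row coeff of x1)·ratio = −(-49/5)·(14/33) = 686/165.
New z = 153/5 + (686/165) = 1147/33.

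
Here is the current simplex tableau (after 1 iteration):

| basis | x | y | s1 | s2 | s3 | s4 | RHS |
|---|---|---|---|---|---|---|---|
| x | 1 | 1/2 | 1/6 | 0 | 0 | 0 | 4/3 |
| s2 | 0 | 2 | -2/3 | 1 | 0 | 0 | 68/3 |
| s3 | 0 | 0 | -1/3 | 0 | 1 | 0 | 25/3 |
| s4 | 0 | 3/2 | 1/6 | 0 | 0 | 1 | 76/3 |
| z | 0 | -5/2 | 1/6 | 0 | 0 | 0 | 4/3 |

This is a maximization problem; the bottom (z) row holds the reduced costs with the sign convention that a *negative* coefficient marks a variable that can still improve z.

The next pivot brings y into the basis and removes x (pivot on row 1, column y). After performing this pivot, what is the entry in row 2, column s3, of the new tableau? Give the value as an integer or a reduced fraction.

Pivot element is row 1, column y: 1/2.
Normalize row 1: new (row 1, s3) = 0/(1/2) = 0.
row 2 ← row 2 − 2·(new row 1): 0 − 2·0 = 0.

0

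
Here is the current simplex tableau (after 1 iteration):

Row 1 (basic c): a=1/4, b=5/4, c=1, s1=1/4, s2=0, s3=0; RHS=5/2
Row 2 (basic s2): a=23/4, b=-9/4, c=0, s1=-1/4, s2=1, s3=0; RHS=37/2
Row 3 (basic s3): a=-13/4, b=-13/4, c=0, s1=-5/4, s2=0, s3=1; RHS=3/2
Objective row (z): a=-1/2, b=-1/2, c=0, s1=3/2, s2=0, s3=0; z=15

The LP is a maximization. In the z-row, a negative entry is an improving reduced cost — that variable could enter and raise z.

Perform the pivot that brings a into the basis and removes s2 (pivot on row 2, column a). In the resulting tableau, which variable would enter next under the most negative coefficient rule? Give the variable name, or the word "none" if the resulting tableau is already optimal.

Pivot element 23/4. New z-row = old z-row − (-1/2)·(row 2/(23/4)).
Updated z-row coefficients: a: 0, b: -16/23, c: 0, s1: 34/23, s2: 2/23, s3: 0.
The most negative is -16/23 in column b, so b would enter next.

b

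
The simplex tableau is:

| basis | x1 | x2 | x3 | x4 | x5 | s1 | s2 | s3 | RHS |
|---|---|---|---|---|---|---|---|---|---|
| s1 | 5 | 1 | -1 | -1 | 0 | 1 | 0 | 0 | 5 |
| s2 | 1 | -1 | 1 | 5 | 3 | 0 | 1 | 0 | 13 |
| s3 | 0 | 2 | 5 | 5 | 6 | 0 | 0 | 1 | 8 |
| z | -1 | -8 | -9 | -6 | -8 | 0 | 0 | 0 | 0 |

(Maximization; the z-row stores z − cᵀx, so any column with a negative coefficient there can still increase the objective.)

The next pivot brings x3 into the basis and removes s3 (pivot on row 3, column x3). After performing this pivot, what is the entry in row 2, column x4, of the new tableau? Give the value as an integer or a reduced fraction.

4

Pivot element is row 3, column x3: 5.
Normalize row 3: new (row 3, x4) = 5/5 = 1.
row 2 ← row 2 − 1·(new row 3): 5 − 1·1 = 4.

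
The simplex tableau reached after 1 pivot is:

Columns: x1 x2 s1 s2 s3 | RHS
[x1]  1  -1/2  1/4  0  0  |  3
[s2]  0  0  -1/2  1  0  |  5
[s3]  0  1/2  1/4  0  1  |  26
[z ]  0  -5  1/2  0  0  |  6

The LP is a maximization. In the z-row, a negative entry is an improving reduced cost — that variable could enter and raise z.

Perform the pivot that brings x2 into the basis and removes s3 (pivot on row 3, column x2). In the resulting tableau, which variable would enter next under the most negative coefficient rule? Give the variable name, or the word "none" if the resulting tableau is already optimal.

none

Pivot element 1/2. New z-row = old z-row − (-5)·(row 3/(1/2)).
Updated z-row coefficients: x1: 0, x2: 0, s1: 3, s2: 0, s3: 10.
No coefficient is strictly negative; the tableau after this pivot is optimal.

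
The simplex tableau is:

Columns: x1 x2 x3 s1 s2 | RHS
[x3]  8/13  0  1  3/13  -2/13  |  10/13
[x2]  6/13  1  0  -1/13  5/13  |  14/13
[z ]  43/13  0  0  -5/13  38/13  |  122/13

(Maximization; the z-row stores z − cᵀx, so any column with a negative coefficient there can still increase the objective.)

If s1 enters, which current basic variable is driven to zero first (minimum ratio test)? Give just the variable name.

x3

Ratios: row 1 (x3): (10/13)/(3/13) = 10/3; row 2 (x2): entry -1/13 ≤ 0, skip.
Minimum ratio 10/3 is in the x3 row, so x3 leaves.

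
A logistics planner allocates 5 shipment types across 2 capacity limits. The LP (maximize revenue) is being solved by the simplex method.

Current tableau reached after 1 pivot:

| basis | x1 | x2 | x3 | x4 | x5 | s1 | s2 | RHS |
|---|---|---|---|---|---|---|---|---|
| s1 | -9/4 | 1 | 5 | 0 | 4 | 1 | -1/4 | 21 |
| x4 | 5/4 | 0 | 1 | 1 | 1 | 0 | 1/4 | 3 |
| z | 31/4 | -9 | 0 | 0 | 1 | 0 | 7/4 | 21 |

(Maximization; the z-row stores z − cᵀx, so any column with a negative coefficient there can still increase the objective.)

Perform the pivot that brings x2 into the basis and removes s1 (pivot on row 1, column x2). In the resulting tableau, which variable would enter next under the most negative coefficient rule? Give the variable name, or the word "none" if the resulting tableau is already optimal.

Pivot element 1. New z-row = old z-row − (-9)·(row 1/1).
Updated z-row coefficients: x1: -25/2, x2: 0, x3: 45, x4: 0, x5: 37, s1: 9, s2: -1/2.
The most negative is -25/2 in column x1, so x1 would enter next.

x1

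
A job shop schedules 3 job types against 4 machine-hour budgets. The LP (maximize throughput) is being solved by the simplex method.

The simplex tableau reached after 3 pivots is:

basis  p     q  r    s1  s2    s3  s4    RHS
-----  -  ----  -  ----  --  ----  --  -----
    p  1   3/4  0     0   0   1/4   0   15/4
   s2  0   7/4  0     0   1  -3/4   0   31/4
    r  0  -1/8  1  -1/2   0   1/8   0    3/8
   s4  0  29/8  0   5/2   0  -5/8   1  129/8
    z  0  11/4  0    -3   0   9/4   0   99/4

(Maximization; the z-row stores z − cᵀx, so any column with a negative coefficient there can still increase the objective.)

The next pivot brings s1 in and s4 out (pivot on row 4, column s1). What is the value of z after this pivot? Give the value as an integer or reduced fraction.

441/10

Minimum ratio for s1: (129/8)/(5/2) = 129/20.
z changes by −(z-row coeff of s1)·ratio = −(-3)·(129/20) = 387/20.
New z = 99/4 + (387/20) = 441/10.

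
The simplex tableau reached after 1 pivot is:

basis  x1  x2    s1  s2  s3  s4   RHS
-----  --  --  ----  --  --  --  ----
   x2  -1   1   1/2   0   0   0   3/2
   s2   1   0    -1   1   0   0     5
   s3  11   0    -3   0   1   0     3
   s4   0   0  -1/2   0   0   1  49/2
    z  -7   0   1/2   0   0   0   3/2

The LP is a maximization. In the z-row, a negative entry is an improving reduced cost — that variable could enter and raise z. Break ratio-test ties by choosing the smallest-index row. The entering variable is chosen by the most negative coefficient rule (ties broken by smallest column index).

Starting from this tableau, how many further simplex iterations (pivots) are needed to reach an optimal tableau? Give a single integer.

pivot: x1 in, s3 out → z = 75/22
pivot: s1 in, x2 out → z = 72/5
No improving column remains; optimal.

2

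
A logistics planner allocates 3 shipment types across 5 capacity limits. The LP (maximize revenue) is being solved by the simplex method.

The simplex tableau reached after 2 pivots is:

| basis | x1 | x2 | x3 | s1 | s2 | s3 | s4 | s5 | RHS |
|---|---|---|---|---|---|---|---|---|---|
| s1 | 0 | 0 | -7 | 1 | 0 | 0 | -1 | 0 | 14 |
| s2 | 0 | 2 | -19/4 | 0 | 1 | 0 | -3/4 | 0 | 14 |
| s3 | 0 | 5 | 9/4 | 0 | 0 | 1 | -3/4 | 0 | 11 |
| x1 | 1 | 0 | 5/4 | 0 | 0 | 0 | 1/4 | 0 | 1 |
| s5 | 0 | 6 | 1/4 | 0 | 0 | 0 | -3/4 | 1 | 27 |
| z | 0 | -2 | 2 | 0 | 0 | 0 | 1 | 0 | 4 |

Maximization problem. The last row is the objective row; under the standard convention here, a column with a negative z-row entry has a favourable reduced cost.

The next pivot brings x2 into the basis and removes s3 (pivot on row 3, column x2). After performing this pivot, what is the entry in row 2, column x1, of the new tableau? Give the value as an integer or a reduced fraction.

Pivot element is row 3, column x2: 5.
Normalize row 3: new (row 3, x1) = 0/5 = 0.
row 2 ← row 2 − 2·(new row 3): 0 − 2·0 = 0.

0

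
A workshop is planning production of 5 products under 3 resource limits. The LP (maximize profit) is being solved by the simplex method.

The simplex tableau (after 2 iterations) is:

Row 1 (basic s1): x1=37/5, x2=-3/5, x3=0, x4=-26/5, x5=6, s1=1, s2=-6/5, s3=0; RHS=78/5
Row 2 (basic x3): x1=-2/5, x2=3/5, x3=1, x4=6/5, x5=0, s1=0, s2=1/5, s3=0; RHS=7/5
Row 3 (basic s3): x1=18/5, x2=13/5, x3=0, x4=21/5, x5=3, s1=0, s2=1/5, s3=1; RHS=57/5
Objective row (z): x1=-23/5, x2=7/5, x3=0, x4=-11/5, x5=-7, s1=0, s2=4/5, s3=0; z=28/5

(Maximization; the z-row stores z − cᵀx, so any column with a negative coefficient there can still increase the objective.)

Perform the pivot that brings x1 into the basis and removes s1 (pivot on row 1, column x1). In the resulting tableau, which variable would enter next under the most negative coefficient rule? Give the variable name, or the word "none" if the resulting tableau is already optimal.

x4

Pivot element 37/5. New z-row = old z-row − (-23/5)·(row 1/(37/5)).
Updated z-row coefficients: x1: 0, x2: 38/37, x3: 0, x4: -201/37, x5: -121/37, s1: 23/37, s2: 2/37, s3: 0.
The most negative is -201/37 in column x4, so x4 would enter next.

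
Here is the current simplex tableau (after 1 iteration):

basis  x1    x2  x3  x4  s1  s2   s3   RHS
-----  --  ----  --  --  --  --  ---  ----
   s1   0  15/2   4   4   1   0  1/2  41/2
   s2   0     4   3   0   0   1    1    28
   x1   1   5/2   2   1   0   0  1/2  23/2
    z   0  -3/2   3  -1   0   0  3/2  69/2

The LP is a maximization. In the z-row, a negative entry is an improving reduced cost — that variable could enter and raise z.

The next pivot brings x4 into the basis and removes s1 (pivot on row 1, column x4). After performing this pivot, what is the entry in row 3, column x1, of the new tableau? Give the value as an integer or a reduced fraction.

Pivot element is row 1, column x4: 4.
Normalize row 1: new (row 1, x1) = 0/4 = 0.
row 3 ← row 3 − 1·(new row 1): 1 − 1·0 = 1.

1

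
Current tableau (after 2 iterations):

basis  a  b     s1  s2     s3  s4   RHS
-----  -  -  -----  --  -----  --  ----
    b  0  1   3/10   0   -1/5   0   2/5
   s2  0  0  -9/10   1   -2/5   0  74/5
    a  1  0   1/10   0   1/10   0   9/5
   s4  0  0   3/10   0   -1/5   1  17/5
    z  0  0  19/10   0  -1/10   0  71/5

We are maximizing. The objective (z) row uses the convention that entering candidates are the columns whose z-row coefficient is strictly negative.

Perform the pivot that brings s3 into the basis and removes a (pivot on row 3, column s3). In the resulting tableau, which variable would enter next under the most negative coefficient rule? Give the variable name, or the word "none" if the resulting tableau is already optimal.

Pivot element 1/10. New z-row = old z-row − (-1/10)·(row 3/(1/10)).
Updated z-row coefficients: a: 1, b: 0, s1: 2, s2: 0, s3: 0, s4: 0.
No coefficient is strictly negative; the tableau after this pivot is optimal.

none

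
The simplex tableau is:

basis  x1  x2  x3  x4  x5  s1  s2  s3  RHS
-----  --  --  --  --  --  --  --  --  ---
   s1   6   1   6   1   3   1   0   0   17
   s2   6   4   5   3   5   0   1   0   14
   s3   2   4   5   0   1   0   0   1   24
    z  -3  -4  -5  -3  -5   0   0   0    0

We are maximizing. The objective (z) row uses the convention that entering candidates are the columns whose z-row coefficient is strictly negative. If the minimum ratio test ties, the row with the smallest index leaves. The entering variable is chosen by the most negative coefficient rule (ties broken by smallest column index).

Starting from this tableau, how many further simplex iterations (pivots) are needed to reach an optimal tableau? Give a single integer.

pivot: x3 in, s2 out → z = 14
No improving column remains; optimal.

1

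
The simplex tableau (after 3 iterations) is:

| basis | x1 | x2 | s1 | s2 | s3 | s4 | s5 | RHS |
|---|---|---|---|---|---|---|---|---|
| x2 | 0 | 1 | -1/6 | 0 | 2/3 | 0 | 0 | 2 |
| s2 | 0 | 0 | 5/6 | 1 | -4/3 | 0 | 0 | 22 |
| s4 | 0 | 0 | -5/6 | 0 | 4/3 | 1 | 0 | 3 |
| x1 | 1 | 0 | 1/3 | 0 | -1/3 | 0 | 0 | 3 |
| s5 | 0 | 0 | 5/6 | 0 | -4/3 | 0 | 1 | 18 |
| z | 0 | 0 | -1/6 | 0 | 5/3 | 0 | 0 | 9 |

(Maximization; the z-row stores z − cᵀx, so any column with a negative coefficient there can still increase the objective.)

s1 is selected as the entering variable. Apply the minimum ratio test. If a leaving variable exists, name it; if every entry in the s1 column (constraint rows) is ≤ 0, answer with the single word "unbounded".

Ratios: row 1 (x2): entry -1/6 ≤ 0, skip; row 2 (s2): 22/(5/6) = 132/5; row 3 (s4): entry -5/6 ≤ 0, skip; row 4 (x1): 3/(1/3) = 9; row 5 (s5): 18/(5/6) = 108/5.
Minimum ratio is in the x1 row, so x1 leaves.

x1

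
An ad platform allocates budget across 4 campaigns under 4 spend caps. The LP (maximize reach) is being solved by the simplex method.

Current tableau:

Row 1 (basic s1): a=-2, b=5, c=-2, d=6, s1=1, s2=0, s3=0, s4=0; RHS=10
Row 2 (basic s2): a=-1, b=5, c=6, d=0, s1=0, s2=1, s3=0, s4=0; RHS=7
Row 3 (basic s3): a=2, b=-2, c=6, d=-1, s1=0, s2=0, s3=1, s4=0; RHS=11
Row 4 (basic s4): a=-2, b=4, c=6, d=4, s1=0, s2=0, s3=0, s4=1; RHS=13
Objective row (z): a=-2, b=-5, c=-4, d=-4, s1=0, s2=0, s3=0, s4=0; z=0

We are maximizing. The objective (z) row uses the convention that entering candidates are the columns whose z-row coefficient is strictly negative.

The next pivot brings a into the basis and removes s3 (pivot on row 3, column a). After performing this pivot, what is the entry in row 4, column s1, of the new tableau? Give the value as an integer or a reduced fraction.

0

Pivot element is row 3, column a: 2.
Normalize row 3: new (row 3, s1) = 0/2 = 0.
row 4 ← row 4 − (-2)·(new row 3): 0 − (-2)·0 = 0.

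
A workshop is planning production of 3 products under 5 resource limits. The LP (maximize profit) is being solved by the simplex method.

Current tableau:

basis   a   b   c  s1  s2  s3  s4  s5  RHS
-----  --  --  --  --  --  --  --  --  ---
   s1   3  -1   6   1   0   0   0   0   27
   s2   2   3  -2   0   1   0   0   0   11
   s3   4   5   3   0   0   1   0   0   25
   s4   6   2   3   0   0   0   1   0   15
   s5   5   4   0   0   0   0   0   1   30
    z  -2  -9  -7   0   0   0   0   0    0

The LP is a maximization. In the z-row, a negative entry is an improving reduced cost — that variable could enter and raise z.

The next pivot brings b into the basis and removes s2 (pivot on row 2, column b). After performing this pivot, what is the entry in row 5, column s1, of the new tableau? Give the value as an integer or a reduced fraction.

Pivot element is row 2, column b: 3.
Normalize row 2: new (row 2, s1) = 0/3 = 0.
row 5 ← row 5 − 4·(new row 2): 0 − 4·0 = 0.

0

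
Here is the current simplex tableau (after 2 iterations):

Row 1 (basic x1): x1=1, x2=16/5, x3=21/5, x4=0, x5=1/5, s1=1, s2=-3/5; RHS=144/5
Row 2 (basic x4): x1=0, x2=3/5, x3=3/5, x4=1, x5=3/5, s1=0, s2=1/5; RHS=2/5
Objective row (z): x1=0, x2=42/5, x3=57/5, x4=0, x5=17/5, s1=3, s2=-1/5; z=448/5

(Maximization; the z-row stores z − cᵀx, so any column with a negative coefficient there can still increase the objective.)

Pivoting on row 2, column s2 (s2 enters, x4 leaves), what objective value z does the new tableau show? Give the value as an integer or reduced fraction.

Minimum ratio for s2: (2/5)/(1/5) = 2.
z changes by −(z-row coeff of s2)·ratio = −(-1/5)·2 = 2/5.
New z = 448/5 + (2/5) = 90.

90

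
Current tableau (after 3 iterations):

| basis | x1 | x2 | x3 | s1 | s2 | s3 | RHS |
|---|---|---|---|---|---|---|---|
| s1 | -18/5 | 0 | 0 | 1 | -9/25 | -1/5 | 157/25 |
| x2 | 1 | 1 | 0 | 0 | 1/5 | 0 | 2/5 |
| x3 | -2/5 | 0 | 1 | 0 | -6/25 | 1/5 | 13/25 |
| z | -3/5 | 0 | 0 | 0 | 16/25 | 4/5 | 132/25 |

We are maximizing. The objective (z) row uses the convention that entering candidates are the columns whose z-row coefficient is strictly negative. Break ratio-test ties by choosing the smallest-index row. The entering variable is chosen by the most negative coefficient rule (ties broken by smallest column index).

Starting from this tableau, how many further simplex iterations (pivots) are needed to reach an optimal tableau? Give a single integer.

pivot: x1 in, x2 out → z = 138/25
No improving column remains; optimal.

1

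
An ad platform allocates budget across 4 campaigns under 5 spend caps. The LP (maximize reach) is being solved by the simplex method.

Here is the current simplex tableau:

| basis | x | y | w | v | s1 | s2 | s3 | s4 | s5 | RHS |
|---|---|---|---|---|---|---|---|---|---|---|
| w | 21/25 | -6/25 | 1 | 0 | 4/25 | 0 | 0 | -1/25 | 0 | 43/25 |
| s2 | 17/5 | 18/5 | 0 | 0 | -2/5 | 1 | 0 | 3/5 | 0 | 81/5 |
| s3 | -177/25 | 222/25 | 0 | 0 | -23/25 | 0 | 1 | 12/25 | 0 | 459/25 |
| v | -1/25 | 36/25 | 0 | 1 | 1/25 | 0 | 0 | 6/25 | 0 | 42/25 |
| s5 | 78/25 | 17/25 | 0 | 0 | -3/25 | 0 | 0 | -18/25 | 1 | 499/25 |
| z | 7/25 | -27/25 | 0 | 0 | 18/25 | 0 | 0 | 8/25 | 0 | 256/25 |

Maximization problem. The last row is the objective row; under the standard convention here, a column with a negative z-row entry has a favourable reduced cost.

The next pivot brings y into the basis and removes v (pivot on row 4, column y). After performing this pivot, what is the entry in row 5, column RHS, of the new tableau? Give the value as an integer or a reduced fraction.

115/6

Pivot element is row 4, column y: 36/25.
Normalize row 4: new (row 4, RHS) = (42/25)/(36/25) = 7/6.
row 5 ← row 5 − (17/25)·(new row 4): 499/25 − (17/25)·(7/6) = 115/6.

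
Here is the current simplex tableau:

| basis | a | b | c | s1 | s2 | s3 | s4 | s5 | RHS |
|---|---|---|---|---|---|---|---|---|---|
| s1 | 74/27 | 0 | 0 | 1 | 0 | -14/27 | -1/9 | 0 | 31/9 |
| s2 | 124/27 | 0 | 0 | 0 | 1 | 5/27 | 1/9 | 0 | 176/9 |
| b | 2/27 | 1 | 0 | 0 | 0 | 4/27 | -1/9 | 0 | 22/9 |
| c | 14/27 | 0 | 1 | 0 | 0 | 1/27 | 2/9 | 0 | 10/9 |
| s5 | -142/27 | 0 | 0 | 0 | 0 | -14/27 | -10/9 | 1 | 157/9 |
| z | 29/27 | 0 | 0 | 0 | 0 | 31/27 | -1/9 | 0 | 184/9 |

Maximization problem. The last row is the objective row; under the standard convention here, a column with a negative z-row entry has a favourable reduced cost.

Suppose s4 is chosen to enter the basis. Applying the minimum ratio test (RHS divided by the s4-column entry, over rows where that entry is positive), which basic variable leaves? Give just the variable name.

c

Ratios: row 1 (s1): entry -1/9 ≤ 0, skip; row 2 (s2): (176/9)/(1/9) = 176; row 3 (b): entry -1/9 ≤ 0, skip; row 4 (c): (10/9)/(2/9) = 5; row 5 (s5): entry -10/9 ≤ 0, skip.
Minimum ratio 5 is in the c row, so c leaves.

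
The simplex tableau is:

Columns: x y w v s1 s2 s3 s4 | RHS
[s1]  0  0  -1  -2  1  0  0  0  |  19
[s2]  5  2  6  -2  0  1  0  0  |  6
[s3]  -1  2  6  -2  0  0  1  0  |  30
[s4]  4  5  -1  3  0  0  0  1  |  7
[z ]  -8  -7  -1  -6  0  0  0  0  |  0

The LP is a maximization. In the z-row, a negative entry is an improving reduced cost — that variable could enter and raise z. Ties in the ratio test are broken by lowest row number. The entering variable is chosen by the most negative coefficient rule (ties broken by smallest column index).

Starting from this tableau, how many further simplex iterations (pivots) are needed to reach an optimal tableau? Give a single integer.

3

pivot: x in, s2 out → z = 48/5
pivot: v in, s4 out → z = 14
pivot: w in, x out → z = 20
No improving column remains; optimal.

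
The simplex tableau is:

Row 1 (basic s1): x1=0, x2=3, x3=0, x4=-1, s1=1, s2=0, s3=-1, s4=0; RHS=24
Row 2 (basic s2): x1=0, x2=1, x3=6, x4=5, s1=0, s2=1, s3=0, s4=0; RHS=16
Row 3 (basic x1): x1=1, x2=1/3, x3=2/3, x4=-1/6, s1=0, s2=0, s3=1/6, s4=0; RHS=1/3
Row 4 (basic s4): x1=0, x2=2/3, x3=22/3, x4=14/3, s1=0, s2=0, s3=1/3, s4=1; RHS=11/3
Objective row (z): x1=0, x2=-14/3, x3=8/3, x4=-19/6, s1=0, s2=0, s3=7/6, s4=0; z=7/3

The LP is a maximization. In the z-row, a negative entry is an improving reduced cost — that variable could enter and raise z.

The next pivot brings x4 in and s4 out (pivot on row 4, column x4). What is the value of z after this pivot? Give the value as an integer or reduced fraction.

Minimum ratio for x4: (11/3)/(14/3) = 11/14.
z changes by −(z-row coeff of x4)·ratio = −(-19/6)·(11/14) = 209/84.
New z = 7/3 + (209/84) = 135/28.

135/28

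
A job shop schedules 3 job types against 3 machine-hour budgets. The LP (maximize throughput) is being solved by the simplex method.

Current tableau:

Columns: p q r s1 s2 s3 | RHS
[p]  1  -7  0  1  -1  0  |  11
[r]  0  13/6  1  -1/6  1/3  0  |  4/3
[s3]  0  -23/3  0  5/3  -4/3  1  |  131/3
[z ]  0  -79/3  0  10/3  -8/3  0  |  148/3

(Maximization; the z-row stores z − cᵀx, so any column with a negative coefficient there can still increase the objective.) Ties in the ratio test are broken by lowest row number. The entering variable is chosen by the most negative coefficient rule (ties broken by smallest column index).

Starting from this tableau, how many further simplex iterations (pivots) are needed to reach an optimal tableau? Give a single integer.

1

pivot: q in, r out → z = 852/13
No improving column remains; optimal.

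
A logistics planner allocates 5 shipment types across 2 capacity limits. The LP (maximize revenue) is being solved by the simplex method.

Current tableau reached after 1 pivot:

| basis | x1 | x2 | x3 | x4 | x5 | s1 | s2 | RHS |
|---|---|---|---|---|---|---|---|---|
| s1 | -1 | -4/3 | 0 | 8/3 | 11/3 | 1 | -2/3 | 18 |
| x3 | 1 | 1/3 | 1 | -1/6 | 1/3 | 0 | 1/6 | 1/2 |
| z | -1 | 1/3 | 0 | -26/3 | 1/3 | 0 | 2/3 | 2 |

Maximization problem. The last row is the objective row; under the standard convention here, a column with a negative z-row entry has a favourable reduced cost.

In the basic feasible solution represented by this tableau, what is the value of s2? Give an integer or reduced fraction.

0

s2 is nonbasic (not in the basis column), so its value in the current BFS is 0.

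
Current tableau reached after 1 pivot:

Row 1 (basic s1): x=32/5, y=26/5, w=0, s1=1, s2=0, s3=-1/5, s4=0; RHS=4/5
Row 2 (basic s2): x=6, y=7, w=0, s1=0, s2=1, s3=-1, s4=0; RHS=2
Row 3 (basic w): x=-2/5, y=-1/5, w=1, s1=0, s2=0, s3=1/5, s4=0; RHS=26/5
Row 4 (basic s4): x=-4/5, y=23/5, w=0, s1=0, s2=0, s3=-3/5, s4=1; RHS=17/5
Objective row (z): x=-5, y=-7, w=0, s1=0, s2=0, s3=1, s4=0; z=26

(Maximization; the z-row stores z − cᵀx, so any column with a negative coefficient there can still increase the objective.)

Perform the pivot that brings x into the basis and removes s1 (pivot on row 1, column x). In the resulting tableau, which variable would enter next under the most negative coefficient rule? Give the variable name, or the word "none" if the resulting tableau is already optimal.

Pivot element 32/5. New z-row = old z-row − (-5)·(row 1/(32/5)).
Updated z-row coefficients: x: 0, y: -47/16, w: 0, s1: 25/32, s2: 0, s3: 27/32, s4: 0.
The most negative is -47/16 in column y, so y would enter next.

y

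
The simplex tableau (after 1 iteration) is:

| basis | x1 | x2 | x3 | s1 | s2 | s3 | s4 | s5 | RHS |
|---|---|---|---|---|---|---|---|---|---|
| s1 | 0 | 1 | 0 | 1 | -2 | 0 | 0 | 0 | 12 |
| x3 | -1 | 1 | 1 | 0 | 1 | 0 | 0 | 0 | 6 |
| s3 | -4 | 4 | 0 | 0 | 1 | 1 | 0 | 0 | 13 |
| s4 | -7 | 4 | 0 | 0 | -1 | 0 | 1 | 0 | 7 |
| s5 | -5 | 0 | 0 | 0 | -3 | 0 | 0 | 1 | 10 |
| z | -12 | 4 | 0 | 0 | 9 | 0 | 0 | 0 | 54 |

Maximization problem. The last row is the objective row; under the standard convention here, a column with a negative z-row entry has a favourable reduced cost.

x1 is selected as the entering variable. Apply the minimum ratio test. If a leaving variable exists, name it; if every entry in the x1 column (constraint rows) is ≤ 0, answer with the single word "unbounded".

x1-column entries: row 1: 0, row 2: -1, row 3: -4, row 4: -7, row 5: -5. All ≤ 0, so x1 can increase without bound; the LP is unbounded in this direction.

unbounded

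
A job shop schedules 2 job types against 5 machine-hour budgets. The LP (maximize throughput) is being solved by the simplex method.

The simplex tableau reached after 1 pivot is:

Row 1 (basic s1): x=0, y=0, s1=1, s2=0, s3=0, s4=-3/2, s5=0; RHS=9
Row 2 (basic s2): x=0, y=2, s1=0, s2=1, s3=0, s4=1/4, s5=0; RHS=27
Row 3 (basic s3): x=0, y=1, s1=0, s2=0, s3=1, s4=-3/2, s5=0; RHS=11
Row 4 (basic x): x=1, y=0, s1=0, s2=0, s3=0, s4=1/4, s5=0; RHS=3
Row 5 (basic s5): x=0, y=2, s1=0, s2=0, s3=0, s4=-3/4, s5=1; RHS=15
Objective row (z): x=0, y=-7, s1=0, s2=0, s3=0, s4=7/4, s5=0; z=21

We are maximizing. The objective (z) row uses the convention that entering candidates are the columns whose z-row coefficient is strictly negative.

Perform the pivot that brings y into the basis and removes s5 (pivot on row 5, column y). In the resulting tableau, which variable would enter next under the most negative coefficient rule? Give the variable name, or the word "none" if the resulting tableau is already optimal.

Pivot element 2. New z-row = old z-row − (-7)·(row 5/2).
Updated z-row coefficients: x: 0, y: 0, s1: 0, s2: 0, s3: 0, s4: -7/8, s5: 7/2.
The most negative is -7/8 in column s4, so s4 would enter next.

s4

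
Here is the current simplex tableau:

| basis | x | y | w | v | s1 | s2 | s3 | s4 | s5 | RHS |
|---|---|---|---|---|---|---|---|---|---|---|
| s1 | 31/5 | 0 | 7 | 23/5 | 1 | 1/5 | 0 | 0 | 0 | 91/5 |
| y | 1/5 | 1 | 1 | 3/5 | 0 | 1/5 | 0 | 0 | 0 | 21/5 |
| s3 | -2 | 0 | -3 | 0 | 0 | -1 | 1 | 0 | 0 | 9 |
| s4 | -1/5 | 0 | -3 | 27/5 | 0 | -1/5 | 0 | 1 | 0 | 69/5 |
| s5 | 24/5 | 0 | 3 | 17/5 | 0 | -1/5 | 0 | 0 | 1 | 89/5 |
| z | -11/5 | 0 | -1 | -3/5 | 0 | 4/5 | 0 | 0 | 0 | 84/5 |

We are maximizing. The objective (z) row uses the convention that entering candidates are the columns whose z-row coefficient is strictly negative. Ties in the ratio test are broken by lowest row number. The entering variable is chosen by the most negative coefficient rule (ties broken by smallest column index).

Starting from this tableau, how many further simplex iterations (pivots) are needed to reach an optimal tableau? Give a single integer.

1

pivot: x in, s1 out → z = 721/31
No improving column remains; optimal.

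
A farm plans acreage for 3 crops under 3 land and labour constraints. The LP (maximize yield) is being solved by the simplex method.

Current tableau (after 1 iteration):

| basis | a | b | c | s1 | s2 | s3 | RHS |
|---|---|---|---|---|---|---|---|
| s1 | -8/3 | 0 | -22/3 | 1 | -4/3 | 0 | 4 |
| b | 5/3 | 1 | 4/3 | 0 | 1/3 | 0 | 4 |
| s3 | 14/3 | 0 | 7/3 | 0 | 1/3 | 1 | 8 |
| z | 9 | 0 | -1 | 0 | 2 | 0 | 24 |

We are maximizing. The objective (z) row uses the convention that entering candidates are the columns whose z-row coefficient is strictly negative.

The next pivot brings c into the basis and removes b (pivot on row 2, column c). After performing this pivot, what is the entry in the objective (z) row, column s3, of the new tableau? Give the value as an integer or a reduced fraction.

Pivot element is row 2, column c: 4/3.
Normalize row 2: new (row 2, s3) = 0/(4/3) = 0.
z-row ← z-row − (-1)·(new row 2): 0 − (-1)·0 = 0.

0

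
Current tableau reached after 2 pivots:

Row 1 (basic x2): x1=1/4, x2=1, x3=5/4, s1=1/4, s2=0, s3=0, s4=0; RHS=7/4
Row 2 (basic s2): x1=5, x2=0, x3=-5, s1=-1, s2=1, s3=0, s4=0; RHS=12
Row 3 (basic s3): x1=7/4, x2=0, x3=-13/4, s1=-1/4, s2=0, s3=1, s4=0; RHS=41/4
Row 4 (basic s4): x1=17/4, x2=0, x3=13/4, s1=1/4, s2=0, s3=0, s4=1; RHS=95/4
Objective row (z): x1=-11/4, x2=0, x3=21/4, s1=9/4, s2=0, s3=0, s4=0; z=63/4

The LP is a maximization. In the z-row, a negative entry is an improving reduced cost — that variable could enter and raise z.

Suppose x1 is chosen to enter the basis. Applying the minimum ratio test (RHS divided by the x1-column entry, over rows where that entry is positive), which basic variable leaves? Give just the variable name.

Ratios: row 1 (x2): (7/4)/(1/4) = 7; row 2 (s2): 12/5 = 12/5; row 3 (s3): (41/4)/(7/4) = 41/7; row 4 (s4): (95/4)/(17/4) = 95/17.
Minimum ratio 12/5 is in the s2 row, so s2 leaves.

s2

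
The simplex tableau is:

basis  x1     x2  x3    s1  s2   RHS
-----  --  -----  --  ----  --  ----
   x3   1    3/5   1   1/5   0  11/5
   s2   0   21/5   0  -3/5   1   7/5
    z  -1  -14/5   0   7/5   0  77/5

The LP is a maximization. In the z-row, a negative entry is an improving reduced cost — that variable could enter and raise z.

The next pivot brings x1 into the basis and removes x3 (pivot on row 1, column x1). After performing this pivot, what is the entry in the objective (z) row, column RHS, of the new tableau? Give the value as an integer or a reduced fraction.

Pivot element is row 1, column x1: 1.
Normalize row 1: new (row 1, RHS) = (11/5)/1 = 11/5.
z-row ← z-row − (-1)·(new row 1): 77/5 − (-1)·(11/5) = 88/5.

88/5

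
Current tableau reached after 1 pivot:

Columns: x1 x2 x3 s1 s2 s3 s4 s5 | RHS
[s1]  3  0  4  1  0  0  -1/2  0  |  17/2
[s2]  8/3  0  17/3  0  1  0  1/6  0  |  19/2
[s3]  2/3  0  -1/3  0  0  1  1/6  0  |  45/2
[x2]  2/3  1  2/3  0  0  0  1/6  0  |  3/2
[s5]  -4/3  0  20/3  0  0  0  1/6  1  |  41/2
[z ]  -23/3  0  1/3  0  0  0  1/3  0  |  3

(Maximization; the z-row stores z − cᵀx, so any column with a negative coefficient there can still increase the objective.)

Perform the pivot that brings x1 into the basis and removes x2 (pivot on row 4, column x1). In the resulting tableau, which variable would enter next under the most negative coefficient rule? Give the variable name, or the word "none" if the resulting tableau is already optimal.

none

Pivot element 2/3. New z-row = old z-row − (-23/3)·(row 4/(2/3)).
Updated z-row coefficients: x1: 0, x2: 23/2, x3: 8, s1: 0, s2: 0, s3: 0, s4: 9/4, s5: 0.
No coefficient is strictly negative; the tableau after this pivot is optimal.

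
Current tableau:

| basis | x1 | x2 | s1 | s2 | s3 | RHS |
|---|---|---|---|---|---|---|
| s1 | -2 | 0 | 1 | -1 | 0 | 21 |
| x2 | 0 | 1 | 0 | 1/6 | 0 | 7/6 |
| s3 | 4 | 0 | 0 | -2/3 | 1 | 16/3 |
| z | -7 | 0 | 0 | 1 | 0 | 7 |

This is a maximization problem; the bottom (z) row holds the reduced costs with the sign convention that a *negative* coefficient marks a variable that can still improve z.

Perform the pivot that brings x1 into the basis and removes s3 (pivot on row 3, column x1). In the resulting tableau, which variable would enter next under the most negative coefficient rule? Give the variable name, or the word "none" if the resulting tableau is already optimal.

s2

Pivot element 4. New z-row = old z-row − (-7)·(row 3/4).
Updated z-row coefficients: x1: 0, x2: 0, s1: 0, s2: -1/6, s3: 7/4.
The most negative is -1/6 in column s2, so s2 would enter next.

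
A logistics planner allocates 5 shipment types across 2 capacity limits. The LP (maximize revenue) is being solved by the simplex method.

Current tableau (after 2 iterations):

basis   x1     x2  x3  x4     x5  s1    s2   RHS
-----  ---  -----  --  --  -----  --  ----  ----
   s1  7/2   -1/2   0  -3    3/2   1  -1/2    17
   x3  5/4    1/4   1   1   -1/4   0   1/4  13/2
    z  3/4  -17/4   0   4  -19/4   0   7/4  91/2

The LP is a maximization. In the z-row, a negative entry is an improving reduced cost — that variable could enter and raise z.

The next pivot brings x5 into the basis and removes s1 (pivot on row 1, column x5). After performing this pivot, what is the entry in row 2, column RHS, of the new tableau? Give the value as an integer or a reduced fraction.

Pivot element is row 1, column x5: 3/2.
Normalize row 1: new (row 1, RHS) = 17/(3/2) = 34/3.
row 2 ← row 2 − (-1/4)·(new row 1): 13/2 − (-1/4)·(34/3) = 28/3.

28/3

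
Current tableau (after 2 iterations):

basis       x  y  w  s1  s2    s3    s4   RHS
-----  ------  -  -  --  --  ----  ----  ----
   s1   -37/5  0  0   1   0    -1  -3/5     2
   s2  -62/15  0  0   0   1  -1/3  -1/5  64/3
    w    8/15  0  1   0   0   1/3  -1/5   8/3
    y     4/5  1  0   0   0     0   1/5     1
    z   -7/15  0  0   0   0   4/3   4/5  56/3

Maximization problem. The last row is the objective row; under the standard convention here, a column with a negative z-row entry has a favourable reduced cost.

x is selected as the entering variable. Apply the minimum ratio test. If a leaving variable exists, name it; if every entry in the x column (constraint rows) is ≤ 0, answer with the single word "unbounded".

y

Ratios: row 1 (s1): entry -37/5 ≤ 0, skip; row 2 (s2): entry -62/15 ≤ 0, skip; row 3 (w): (8/3)/(8/15) = 5; row 4 (y): 1/(4/5) = 5/4.
Minimum ratio is in the y row, so y leaves.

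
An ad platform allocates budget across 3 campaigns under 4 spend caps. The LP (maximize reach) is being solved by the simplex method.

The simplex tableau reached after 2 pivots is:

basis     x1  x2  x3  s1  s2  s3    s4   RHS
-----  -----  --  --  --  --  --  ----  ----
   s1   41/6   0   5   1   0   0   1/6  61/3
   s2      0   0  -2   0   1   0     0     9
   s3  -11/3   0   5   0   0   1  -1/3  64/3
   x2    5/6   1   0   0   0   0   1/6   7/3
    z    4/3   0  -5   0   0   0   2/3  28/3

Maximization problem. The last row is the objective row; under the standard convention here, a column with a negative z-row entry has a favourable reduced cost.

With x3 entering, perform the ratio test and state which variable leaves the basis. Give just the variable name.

s1

Ratios: row 1 (s1): (61/3)/5 = 61/15; row 2 (s2): entry -2 ≤ 0, skip; row 3 (s3): (64/3)/5 = 64/15; row 4 (x2): entry 0 ≤ 0, skip.
Minimum ratio 61/15 is in the s1 row, so s1 leaves.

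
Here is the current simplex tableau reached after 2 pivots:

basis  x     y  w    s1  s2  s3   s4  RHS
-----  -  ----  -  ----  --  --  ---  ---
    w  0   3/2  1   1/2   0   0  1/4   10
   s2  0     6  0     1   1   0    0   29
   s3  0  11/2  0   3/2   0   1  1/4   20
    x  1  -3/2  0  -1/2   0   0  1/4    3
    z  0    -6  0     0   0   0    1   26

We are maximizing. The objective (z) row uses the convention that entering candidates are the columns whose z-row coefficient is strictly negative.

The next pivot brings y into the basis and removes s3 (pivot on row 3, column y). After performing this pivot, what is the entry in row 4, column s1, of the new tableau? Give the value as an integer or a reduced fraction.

Pivot element is row 3, column y: 11/2.
Normalize row 3: new (row 3, s1) = (3/2)/(11/2) = 3/11.
row 4 ← row 4 − (-3/2)·(new row 3): -1/2 − (-3/2)·(3/11) = -1/11.

-1/11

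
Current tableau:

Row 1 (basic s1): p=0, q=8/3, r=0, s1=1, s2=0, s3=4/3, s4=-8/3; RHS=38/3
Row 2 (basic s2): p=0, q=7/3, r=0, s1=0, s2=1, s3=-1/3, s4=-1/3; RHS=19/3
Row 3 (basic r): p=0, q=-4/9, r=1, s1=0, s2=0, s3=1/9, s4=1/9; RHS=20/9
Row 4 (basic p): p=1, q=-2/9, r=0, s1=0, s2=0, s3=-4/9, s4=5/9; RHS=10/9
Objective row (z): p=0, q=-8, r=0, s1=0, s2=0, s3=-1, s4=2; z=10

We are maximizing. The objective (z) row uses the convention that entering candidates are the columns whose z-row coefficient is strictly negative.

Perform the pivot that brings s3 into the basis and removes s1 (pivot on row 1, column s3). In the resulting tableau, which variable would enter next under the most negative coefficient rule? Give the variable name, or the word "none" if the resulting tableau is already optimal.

q

Pivot element 4/3. New z-row = old z-row − (-1)·(row 1/(4/3)).
Updated z-row coefficients: p: 0, q: -6, r: 0, s1: 3/4, s2: 0, s3: 0, s4: 0.
The most negative is -6 in column q, so q would enter next.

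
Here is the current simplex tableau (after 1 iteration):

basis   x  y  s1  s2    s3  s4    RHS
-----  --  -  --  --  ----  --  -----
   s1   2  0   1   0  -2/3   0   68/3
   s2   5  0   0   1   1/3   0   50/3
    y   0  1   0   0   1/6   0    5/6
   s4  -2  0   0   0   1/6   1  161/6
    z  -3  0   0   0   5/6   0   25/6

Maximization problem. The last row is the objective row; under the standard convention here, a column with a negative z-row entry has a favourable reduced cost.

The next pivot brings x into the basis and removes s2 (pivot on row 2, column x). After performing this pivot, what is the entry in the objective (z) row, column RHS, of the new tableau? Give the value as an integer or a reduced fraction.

85/6

Pivot element is row 2, column x: 5.
Normalize row 2: new (row 2, RHS) = (50/3)/5 = 10/3.
z-row ← z-row − (-3)·(new row 2): 25/6 − (-3)·(10/3) = 85/6.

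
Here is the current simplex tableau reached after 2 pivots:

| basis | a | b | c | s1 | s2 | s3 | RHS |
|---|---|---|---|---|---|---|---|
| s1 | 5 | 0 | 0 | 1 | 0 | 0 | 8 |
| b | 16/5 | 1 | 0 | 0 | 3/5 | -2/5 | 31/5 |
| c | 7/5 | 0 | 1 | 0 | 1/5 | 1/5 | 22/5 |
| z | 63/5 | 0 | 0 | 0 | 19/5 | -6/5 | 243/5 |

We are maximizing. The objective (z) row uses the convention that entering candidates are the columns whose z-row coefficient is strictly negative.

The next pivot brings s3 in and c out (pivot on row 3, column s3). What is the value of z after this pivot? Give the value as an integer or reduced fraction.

75

Minimum ratio for s3: (22/5)/(1/5) = 22.
z changes by −(z-row coeff of s3)·ratio = −(-6/5)·22 = 132/5.
New z = 243/5 + (132/5) = 75.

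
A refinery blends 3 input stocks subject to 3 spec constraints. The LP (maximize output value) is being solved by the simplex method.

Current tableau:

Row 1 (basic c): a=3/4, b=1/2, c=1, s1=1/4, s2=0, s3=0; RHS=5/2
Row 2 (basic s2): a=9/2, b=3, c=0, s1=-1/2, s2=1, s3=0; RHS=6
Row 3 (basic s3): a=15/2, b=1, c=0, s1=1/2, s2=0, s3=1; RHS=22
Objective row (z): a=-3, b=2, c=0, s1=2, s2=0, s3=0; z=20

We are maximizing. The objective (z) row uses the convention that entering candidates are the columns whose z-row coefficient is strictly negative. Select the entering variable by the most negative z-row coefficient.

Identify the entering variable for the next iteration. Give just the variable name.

Objective-row coefficients: a: -3, b: 2, c: 0, s1: 2, s2: 0, s3: 0.
The most negative is -3 in column a, so a enters.

a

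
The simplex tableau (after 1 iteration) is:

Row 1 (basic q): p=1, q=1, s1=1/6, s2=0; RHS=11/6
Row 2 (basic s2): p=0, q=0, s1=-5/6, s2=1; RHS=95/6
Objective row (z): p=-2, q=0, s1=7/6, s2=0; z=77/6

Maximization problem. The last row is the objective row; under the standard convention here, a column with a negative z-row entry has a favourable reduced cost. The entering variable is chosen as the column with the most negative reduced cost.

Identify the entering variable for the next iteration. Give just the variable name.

Objective-row coefficients: p: -2, q: 0, s1: 7/6, s2: 0.
The most negative is -2 in column p, so p enters.

p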